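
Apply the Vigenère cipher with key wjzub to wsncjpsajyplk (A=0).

sbmwklbzdzluj

Repeat the key across the message: wjzubwjzubwjz
w(22)+w(22): 44≡18 → s
s(18)+j(9): 27≡1 → b
n(13)+z(25): 38≡12 → m
c(2)+u(20): 22 → w
j(9)+b(1): 10 → k
p(15)+w(22): 37≡11 → l
s(18)+j(9): 27≡1 → b
a(0)+z(25): 25 → z
j(9)+u(20): 29≡3 → d
y(24)+b(1): 25 → z
p(15)+w(22): 37≡11 → l
l(11)+j(9): 20 → u
k(10)+z(25): 35≡9 → j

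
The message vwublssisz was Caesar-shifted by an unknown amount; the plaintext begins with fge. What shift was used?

From the crib: v(21)−f(5)=16, so the shift is 16.

16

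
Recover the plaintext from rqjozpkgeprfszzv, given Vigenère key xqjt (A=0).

Repeat the key across the ciphertext: xqjtxqjtxqjtxqjt
r(17)−x(23): -6≡20 → u
q(16)−q(16): 0 → a
j(9)−j(9): 0 → a
o(14)−t(19): -5≡21 → v
z(25)−x(23): 2 → c
p(15)−q(16): -1≡25 → z
k(10)−j(9): 1 → b
g(6)−t(19): -13≡13 → n
e(4)−x(23): -19≡7 → h
p(15)−q(16): -1≡25 → z
r(17)−j(9): 8 → i
f(5)−t(19): -14≡12 → m
s(18)−x(23): -5≡21 → v
z(25)−q(16): 9 → j
z(25)−j(9): 16 → q
v(21)−t(19): 2 → c

uaavczbnhzimvjqc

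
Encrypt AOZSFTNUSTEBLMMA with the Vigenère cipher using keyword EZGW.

ENFOJSTQWSKXPLSW

Repeat the key across the message: EZGWEZGWEZGWEZGW
A(0)+E(4): 4 → E
O(14)+Z(25): 39≡13 → N
Z(25)+G(6): 31≡5 → F
S(18)+W(22): 40≡14 → O
F(5)+E(4): 9 → J
T(19)+Z(25): 44≡18 → S
N(13)+G(6): 19 → T
U(20)+W(22): 42≡16 → Q
S(18)+E(4): 22 → W
T(19)+Z(25): 44≡18 → S
E(4)+G(6): 10 → K
B(1)+W(22): 23 → X
L(11)+E(4): 15 → P
M(12)+Z(25): 37≡11 → L
M(12)+G(6): 18 → S
A(0)+W(22): 22 → W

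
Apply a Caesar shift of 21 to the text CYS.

XTN

C(2): 2+21=23 → X
Y(24): 24+21=45≡19 → T
S(18): 18+21=39≡13 → N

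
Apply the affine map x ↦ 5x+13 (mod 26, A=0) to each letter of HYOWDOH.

H(7): 5·7+13=48≡22 → W
Y(24): 5·24+13=133≡3 → D
O(14): 5·14+13=83≡5 → F
W(22): 5·22+13=123≡19 → T
D(3): 5·3+13=28≡2 → C
O(14): 5·14+13=83≡5 → F
H(7): 5·7+13=48≡22 → W

WDFTCFW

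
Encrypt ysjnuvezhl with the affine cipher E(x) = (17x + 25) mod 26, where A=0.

y(24): 17·24+25=433≡17 → r
s(18): 17·18+25=331≡19 → t
j(9): 17·9+25=178≡22 → w
n(13): 17·13+25=246≡12 → m
u(20): 17·20+25=365≡1 → b
v(21): 17·21+25=382≡18 → s
e(4): 17·4+25=93≡15 → p
z(25): 17·25+25=450≡8 → i
h(7): 17·7+25=144≡14 → o
l(11): 17·11+25=212≡4 → e

rtwmbspioe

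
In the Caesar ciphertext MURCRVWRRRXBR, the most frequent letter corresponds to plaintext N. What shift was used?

The most frequent ciphertext letter is R (appears 6 times).
R is position 17; N is position 13.
Shift = 4.

4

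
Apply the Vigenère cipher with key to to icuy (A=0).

bqnm

Repeat the key across the message: toto
i(8)+t(19): 27≡1 → b
c(2)+o(14): 16 → q
u(20)+t(19): 39≡13 → n
y(24)+o(14): 38≡12 → m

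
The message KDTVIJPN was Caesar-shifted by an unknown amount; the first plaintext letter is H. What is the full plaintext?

From the crib: K(10)−H(7)=3, so the shift is 3.
Subtract 3 from each ciphertext letter:
K(10): 10−3=7 → H
D(3): 3−3=0 → A
T(19): 19−3=16 → Q
V(21): 21−3=18 → S
I(8): 8−3=5 → F
J(9): 9−3=6 → G
P(15): 15−3=12 → M
N(13): 13−3=10 → K

HAQSFGMK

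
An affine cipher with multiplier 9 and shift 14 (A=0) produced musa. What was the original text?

usmk

The inverse of 9 mod 26 is 3, since 9·3=27≡1. Apply D(y)=3·(y−14) mod 26:
m(12): 3·(12−14)=-6≡20 → u
u(20): 3·(20−14)=18 → s
s(18): 3·(18−14)=12 → m
a(0): 3·(0−14)=-42≡10 → k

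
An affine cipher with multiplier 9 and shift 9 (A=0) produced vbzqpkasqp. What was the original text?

kcwvsdzbvs

The inverse of 9 mod 26 is 3, since 9·3=27≡1. Apply D(y)=3·(y−9) mod 26:
v(21): 3·(21−9)=36≡10 → k
b(1): 3·(1−9)=-24≡2 → c
z(25): 3·(25−9)=48≡22 → w
q(16): 3·(16−9)=21 → v
p(15): 3·(15−9)=18 → s
k(10): 3·(10−9)=3 → d
a(0): 3·(0−9)=-27≡25 → z
s(18): 3·(18−9)=27≡1 → b
q(16): 3·(16−9)=21 → v
p(15): 3·(15−9)=18 → s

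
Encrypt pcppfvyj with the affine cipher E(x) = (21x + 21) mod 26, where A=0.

p(15): 21·15+21=336≡24 → y
c(2): 21·2+21=63≡11 → l
p(15): 21·15+21=336≡24 → y
p(15): 21·15+21=336≡24 → y
f(5): 21·5+21=126≡22 → w
v(21): 21·21+21=462≡20 → u
y(24): 21·24+21=525≡5 → f
j(9): 21·9+21=210≡2 → c

ylyywufc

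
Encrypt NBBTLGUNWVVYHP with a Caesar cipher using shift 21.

IWWOGBPIRQQTCK

N(13): 13+21=34≡8 → I
B(1): 1+21=22 → W
B(1): 1+21=22 → W
T(19): 19+21=40≡14 → O
L(11): 11+21=32≡6 → G
G(6): 6+21=27≡1 → B
U(20): 20+21=41≡15 → P
N(13): 13+21=34≡8 → I
W(22): 22+21=43≡17 → R
V(21): 21+21=42≡16 → Q
V(21): 21+21=42≡16 → Q
Y(24): 24+21=45≡19 → T
H(7): 7+21=28≡2 → C
P(15): 15+21=36≡10 → K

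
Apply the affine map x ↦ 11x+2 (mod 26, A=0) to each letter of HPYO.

H(7): 11·7+2=79≡1 → B
P(15): 11·15+2=167≡11 → L
Y(24): 11·24+2=266≡6 → G
O(14): 11·14+2=156≡0 → A

BLGA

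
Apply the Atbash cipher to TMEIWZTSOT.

GNVRDAGHLG

T(19) → G(6)
M(12) → N(13)
E(4) → V(21)
I(8) → R(17)
W(22) → D(3)
Z(25) → A(0)
T(19) → G(6)
S(18) → H(7)
O(14) → L(11)
T(19) → G(6)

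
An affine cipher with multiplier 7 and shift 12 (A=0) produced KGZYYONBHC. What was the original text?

The inverse of 7 mod 26 is 15, since 7·15=105≡1. Apply D(y)=15·(y−12) mod 26:
K(10): 15·(10−12)=-30≡22 → W
G(6): 15·(6−12)=-90≡14 → O
Z(25): 15·(25−12)=195≡13 → N
Y(24): 15·(24−12)=180≡24 → Y
Y(24): 15·(24−12)=180≡24 → Y
O(14): 15·(14−12)=30≡4 → E
N(13): 15·(13−12)=15 → P
B(1): 15·(1−12)=-165≡17 → R
H(7): 15·(7−12)=-75≡3 → D
C(2): 15·(2−12)=-150≡6 → G

WONYYEPRDG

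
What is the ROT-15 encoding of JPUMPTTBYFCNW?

YEJBEIIQNURCL

J(9): 9+15=24 → Y
P(15): 15+15=30≡4 → E
U(20): 20+15=35≡9 → J
M(12): 12+15=27≡1 → B
P(15): 15+15=30≡4 → E
T(19): 19+15=34≡8 → I
T(19): 19+15=34≡8 → I
B(1): 1+15=16 → Q
Y(24): 24+15=39≡13 → N
F(5): 5+15=20 → U
C(2): 2+15=17 → R
N(13): 13+15=28≡2 → C
W(22): 22+15=37≡11 → L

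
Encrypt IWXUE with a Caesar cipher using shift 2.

I(8): 8+2=10 → K
W(22): 22+2=24 → Y
X(23): 23+2=25 → Z
U(20): 20+2=22 → W
E(4): 4+2=6 → G

KYZWG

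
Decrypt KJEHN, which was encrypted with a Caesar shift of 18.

K(10): 10−18=-8≡18 → S
J(9): 9−18=-9≡17 → R
E(4): 4−18=-14≡12 → M
H(7): 7−18=-11≡15 → P
N(13): 13−18=-5≡21 → V

SRMPV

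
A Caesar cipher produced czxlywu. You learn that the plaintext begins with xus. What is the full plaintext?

From the crib: c(2)−x(23)=-21≡5, so the shift is 5.
Subtract 5 from each ciphertext letter:
c(2): 2−5=-3≡23 → x
z(25): 25−5=20 → u
x(23): 23−5=18 → s
l(11): 11−5=6 → g
y(24): 24−5=19 → t
w(22): 22−5=17 → r
u(20): 20−5=15 → p

xusgtrp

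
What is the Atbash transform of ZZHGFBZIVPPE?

AASTUYAREKKV

Z(25) → A(0)
Z(25) → A(0)
H(7) → S(18)
G(6) → T(19)
F(5) → U(20)
B(1) → Y(24)
Z(25) → A(0)
I(8) → R(17)
V(21) → E(4)
P(15) → K(10)
P(15) → K(10)
E(4) → V(21)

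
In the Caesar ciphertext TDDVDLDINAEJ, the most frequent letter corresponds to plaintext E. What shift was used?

The most frequent ciphertext letter is D (appears 4 times).
D is position 3; E is position 4.
Shift = -1≡25.

25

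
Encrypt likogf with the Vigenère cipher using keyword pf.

Repeat the key across the message: pfpfpf
l(11)+p(15): 26≡0 → a
i(8)+f(5): 13 → n
k(10)+p(15): 25 → z
o(14)+f(5): 19 → t
g(6)+p(15): 21 → v
f(5)+f(5): 10 → k

anztvk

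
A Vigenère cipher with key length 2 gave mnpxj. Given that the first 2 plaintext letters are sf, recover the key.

ui

Subtract each crib letter from the matching ciphertext letter (mod 26):
m(12)−s(18)=-6≡20 → u
n(13)−f(5)=8 → i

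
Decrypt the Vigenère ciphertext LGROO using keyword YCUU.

NEXUQ

Repeat the key across the ciphertext: YCUUY
L(11)−Y(24): -13≡13 → N
G(6)−C(2): 4 → E
R(17)−U(20): -3≡23 → X
O(14)−U(20): -6≡20 → U
O(14)−Y(24): -10≡16 → Q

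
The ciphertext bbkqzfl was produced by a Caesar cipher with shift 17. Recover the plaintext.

kktziou

b(1): 1−17=-16≡10 → k
b(1): 1−17=-16≡10 → k
k(10): 10−17=-7≡19 → t
q(16): 16−17=-1≡25 → z
z(25): 25−17=8 → i
f(5): 5−17=-12≡14 → o
l(11): 11−17=-6≡20 → u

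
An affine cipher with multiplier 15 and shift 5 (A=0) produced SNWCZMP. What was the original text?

The inverse of 15 mod 26 is 7, since 15·7=105≡1. Apply D(y)=7·(y−5) mod 26:
S(18): 7·(18−5)=91≡13 → N
N(13): 7·(13−5)=56≡4 → E
W(22): 7·(22−5)=119≡15 → P
C(2): 7·(2−5)=-21≡5 → F
Z(25): 7·(25−5)=140≡10 → K
M(12): 7·(12−5)=49≡23 → X
P(15): 7·(15−5)=70≡18 → S

NEPFKXS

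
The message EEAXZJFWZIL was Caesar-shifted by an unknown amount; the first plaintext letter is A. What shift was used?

4

From the crib: E(4)−A(0)=4, so the shift is 4.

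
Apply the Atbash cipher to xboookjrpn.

x(23) → c(2)
b(1) → y(24)
o(14) → l(11)
o(14) → l(11)
o(14) → l(11)
k(10) → p(15)
j(9) → q(16)
r(17) → i(8)
p(15) → k(10)
n(13) → m(12)

cylllpqikm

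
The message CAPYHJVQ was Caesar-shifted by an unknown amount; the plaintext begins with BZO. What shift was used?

From the crib: C(2)−B(1)=1, so the shift is 1.

1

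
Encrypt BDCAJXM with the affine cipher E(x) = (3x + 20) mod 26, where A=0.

XDAUVLE

B(1): 3·1+20=23 → X
D(3): 3·3+20=29≡3 → D
C(2): 3·2+20=26≡0 → A
A(0): 3·0+20=20 → U
J(9): 3·9+20=47≡21 → V
X(23): 3·23+20=89≡11 → L
M(12): 3·12+20=56≡4 → E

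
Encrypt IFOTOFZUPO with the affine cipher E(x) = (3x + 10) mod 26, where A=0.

IZAPAZHSDA

I(8): 3·8+10=34≡8 → I
F(5): 3·5+10=25 → Z
O(14): 3·14+10=52≡0 → A
T(19): 3·19+10=67≡15 → P
O(14): 3·14+10=52≡0 → A
F(5): 3·5+10=25 → Z
Z(25): 3·25+10=85≡7 → H
U(20): 3·20+10=70≡18 → S
P(15): 3·15+10=55≡3 → D
O(14): 3·14+10=52≡0 → A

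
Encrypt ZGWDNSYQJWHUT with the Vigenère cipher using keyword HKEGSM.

Repeat the key across the message: HKEGSMHKEGSMH
Z(25)+H(7): 32≡6 → G
G(6)+K(10): 16 → Q
W(22)+E(4): 26≡0 → A
D(3)+G(6): 9 → J
N(13)+S(18): 31≡5 → F
S(18)+M(12): 30≡4 → E
Y(24)+H(7): 31≡5 → F
Q(16)+K(10): 26≡0 → A
J(9)+E(4): 13 → N
W(22)+G(6): 28≡2 → C
H(7)+S(18): 25 → Z
U(20)+M(12): 32≡6 → G
T(19)+H(7): 26≡0 → A

GQAJFEFANCZGA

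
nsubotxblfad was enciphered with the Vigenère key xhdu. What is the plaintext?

qlrhrmuhoyxj

Repeat the key across the ciphertext: xhduxhduxhdu
n(13)−x(23): -10≡16 → q
s(18)−h(7): 11 → l
u(20)−d(3): 17 → r
b(1)−u(20): -19≡7 → h
o(14)−x(23): -9≡17 → r
t(19)−h(7): 12 → m
x(23)−d(3): 20 → u
b(1)−u(20): -19≡7 → h
l(11)−x(23): -12≡14 → o
f(5)−h(7): -2≡24 → y
a(0)−d(3): -3≡23 → x
d(3)−u(20): -17≡9 → j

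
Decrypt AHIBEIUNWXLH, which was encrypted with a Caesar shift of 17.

JQRKNRDWFGUQ

A(0): 0−17=-17≡9 → J
H(7): 7−17=-10≡16 → Q
I(8): 8−17=-9≡17 → R
B(1): 1−17=-16≡10 → K
E(4): 4−17=-13≡13 → N
I(8): 8−17=-9≡17 → R
U(20): 20−17=3 → D
N(13): 13−17=-4≡22 → W
W(22): 22−17=5 → F
X(23): 23−17=6 → G
L(11): 11−17=-6≡20 → U
H(7): 7−17=-10≡16 → Q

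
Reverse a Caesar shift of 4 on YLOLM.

Y(24): 24−4=20 → U
L(11): 11−4=7 → H
O(14): 14−4=10 → K
L(11): 11−4=7 → H
M(12): 12−4=8 → I

UHKHI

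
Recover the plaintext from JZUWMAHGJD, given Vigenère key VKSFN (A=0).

OPCRZFXOEQ

Repeat the key across the ciphertext: VKSFNVKSFN
J(9)−V(21): -12≡14 → O
Z(25)−K(10): 15 → P
U(20)−S(18): 2 → C
W(22)−F(5): 17 → R
M(12)−N(13): -1≡25 → Z
A(0)−V(21): -21≡5 → F
H(7)−K(10): -3≡23 → X
G(6)−S(18): -12≡14 → O
J(9)−F(5): 4 → E
D(3)−N(13): -10≡16 → Q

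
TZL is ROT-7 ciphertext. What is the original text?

T(19): 19−7=12 → M
Z(25): 25−7=18 → S
L(11): 11−7=4 → E

MSE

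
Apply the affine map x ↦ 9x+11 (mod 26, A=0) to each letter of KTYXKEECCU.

XATKXVVDDJ

K(10): 9·10+11=101≡23 → X
T(19): 9·19+11=182≡0 → A
Y(24): 9·24+11=227≡19 → T
X(23): 9·23+11=218≡10 → K
K(10): 9·10+11=101≡23 → X
E(4): 9·4+11=47≡21 → V
E(4): 9·4+11=47≡21 → V
C(2): 9·2+11=29≡3 → D
C(2): 9·2+11=29≡3 → D
U(20): 9·20+11=191≡9 → J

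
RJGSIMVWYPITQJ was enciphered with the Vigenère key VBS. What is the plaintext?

WIOXHUAVGUHBVI

Repeat the key across the ciphertext: VBSVBSVBSVBSVB
R(17)−V(21): -4≡22 → W
J(9)−B(1): 8 → I
G(6)−S(18): -12≡14 → O
S(18)−V(21): -3≡23 → X
I(8)−B(1): 7 → H
M(12)−S(18): -6≡20 → U
V(21)−V(21): 0 → A
W(22)−B(1): 21 → V
Y(24)−S(18): 6 → G
P(15)−V(21): -6≡20 → U
I(8)−B(1): 7 → H
T(19)−S(18): 1 → B
Q(16)−V(21): -5≡21 → V
J(9)−B(1): 8 → I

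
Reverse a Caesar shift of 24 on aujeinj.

a(0): 0−24=-24≡2 → c
u(20): 20−24=-4≡22 → w
j(9): 9−24=-15≡11 → l
e(4): 4−24=-20≡6 → g
i(8): 8−24=-16≡10 → k
n(13): 13−24=-11≡15 → p
j(9): 9−24=-15≡11 → l

cwlgkpl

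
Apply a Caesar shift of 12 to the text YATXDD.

KMFJPP

Y(24): 24+12=36≡10 → K
A(0): 0+12=12 → M
T(19): 19+12=31≡5 → F
X(23): 23+12=35≡9 → J
D(3): 3+12=15 → P
D(3): 3+12=15 → P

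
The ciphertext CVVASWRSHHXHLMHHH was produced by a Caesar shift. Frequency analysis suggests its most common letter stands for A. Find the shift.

7

The most frequent ciphertext letter is H (appears 6 times).
H is position 7; A is position 0.
Shift = 7.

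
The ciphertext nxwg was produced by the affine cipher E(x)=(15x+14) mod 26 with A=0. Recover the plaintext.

The inverse of 15 mod 26 is 7, since 15·7=105≡1. Apply D(y)=7·(y−14) mod 26:
n(13): 7·(13−14)=-7≡19 → t
x(23): 7·(23−14)=63≡11 → l
w(22): 7·(22−14)=56≡4 → e
g(6): 7·(6−14)=-56≡22 → w

tlew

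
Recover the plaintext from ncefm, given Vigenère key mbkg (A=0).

Repeat the key across the ciphertext: mbkgm
n(13)−m(12): 1 → b
c(2)−b(1): 1 → b
e(4)−k(10): -6≡20 → u
f(5)−g(6): -1≡25 → z
m(12)−m(12): 0 → a

bbuza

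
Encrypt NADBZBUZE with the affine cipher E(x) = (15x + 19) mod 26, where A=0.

GTMIEIHEB

N(13): 15·13+19=214≡6 → G
A(0): 15·0+19=19 → T
D(3): 15·3+19=64≡12 → M
B(1): 15·1+19=34≡8 → I
Z(25): 15·25+19=394≡4 → E
B(1): 15·1+19=34≡8 → I
U(20): 15·20+19=319≡7 → H
Z(25): 15·25+19=394≡4 → E
E(4): 15·4+19=79≡1 → B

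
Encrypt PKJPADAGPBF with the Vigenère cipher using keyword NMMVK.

Repeat the key across the message: NMMVKNMMVKN
P(15)+N(13): 28≡2 → C
K(10)+M(12): 22 → W
J(9)+M(12): 21 → V
P(15)+V(21): 36≡10 → K
A(0)+K(10): 10 → K
D(3)+N(13): 16 → Q
A(0)+M(12): 12 → M
G(6)+M(12): 18 → S
P(15)+V(21): 36≡10 → K
B(1)+K(10): 11 → L
F(5)+N(13): 18 → S

CWVKKQMSKLS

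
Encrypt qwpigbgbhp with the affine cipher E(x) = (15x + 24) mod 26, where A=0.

q(16): 15·16+24=264≡4 → e
w(22): 15·22+24=354≡16 → q
p(15): 15·15+24=249≡15 → p
i(8): 15·8+24=144≡14 → o
g(6): 15·6+24=114≡10 → k
b(1): 15·1+24=39≡13 → n
g(6): 15·6+24=114≡10 → k
b(1): 15·1+24=39≡13 → n
h(7): 15·7+24=129≡25 → z
p(15): 15·15+24=249≡15 → p

eqpoknknzp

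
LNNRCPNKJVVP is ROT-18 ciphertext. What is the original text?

TVVZKXVSRDDX

L(11): 11−18=-7≡19 → T
N(13): 13−18=-5≡21 → V
N(13): 13−18=-5≡21 → V
R(17): 17−18=-1≡25 → Z
C(2): 2−18=-16≡10 → K
P(15): 15−18=-3≡23 → X
N(13): 13−18=-5≡21 → V
K(10): 10−18=-8≡18 → S
J(9): 9−18=-9≡17 → R
V(21): 21−18=3 → D
V(21): 21−18=3 → D
P(15): 15−18=-3≡23 → X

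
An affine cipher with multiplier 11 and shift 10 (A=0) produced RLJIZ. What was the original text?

DTHOZ

The inverse of 11 mod 26 is 19, since 11·19=209≡1. Apply D(y)=19·(y−10) mod 26:
R(17): 19·(17−10)=133≡3 → D
L(11): 19·(11−10)=19 → T
J(9): 19·(9−10)=-19≡7 → H
I(8): 19·(8−10)=-38≡14 → O
Z(25): 19·(25−10)=285≡25 → Z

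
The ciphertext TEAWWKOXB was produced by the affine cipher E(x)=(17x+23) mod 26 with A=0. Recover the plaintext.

MFRDDNBAO

The inverse of 17 mod 26 is 23, since 17·23=391≡1. Apply D(y)=23·(y−23) mod 26:
T(19): 23·(19−23)=-92≡12 → M
E(4): 23·(4−23)=-437≡5 → F
A(0): 23·(0−23)=-529≡17 → R
W(22): 23·(22−23)=-23≡3 → D
W(22): 23·(22−23)=-23≡3 → D
K(10): 23·(10−23)=-299≡13 → N
O(14): 23·(14−23)=-207≡1 → B
X(23): 23·(23−23)=0 → A
B(1): 23·(1−23)=-506≡14 → O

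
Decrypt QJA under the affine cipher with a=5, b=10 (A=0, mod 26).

The inverse of 5 mod 26 is 21, since 5·21=105≡1. Apply D(y)=21·(y−10) mod 26:
Q(16): 21·(16−10)=126≡22 → W
J(9): 21·(9−10)=-21≡5 → F
A(0): 21·(0−10)=-210≡24 → Y

WFY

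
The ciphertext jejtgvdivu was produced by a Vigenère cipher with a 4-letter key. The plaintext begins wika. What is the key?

Subtract each crib letter from the matching ciphertext letter (mod 26):
j(9)−w(22)=-13≡13 → n
e(4)−i(8)=-4≡22 → w
j(9)−k(10)=-1≡25 → z
t(19)−a(0)=19 → t

nwzt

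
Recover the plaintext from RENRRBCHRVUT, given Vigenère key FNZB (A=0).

MROQMODGMIVS

Repeat the key across the ciphertext: FNZBFNZBFNZB
R(17)−F(5): 12 → M
E(4)−N(13): -9≡17 → R
N(13)−Z(25): -12≡14 → O
R(17)−B(1): 16 → Q
R(17)−F(5): 12 → M
B(1)−N(13): -12≡14 → O
C(2)−Z(25): -23≡3 → D
H(7)−B(1): 6 → G
R(17)−F(5): 12 → M
V(21)−N(13): 8 → I
U(20)−Z(25): -5≡21 → V
T(19)−B(1): 18 → S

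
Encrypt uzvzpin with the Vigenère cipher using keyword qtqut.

Repeat the key across the message: qtqutqt
u(20)+q(16): 36≡10 → k
z(25)+t(19): 44≡18 → s
v(21)+q(16): 37≡11 → l
z(25)+u(20): 45≡19 → t
p(15)+t(19): 34≡8 → i
i(8)+q(16): 24 → y
n(13)+t(19): 32≡6 → g

ksltiyg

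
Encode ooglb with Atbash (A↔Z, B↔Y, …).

o(14) → l(11)
o(14) → l(11)
g(6) → t(19)
l(11) → o(14)
b(1) → y(24)

lltoy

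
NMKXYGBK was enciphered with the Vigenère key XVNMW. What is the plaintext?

Repeat the key across the ciphertext: XVNMWXVN
N(13)−X(23): -10≡16 → Q
M(12)−V(21): -9≡17 → R
K(10)−N(13): -3≡23 → X
X(23)−M(12): 11 → L
Y(24)−W(22): 2 → C
G(6)−X(23): -17≡9 → J
B(1)−V(21): -20≡6 → G
K(10)−N(13): -3≡23 → X

QRXLCJGX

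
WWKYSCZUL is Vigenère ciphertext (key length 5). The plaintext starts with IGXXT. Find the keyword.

OQNBZ

Subtract each crib letter from the matching ciphertext letter (mod 26):
W(22)−I(8)=14 → O
W(22)−G(6)=16 → Q
K(10)−X(23)=-13≡13 → N
Y(24)−X(23)=1 → B
S(18)−T(19)=-1≡25 → Z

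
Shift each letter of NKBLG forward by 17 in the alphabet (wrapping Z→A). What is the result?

N(13): 13+17=30≡4 → E
K(10): 10+17=27≡1 → B
B(1): 1+17=18 → S
L(11): 11+17=28≡2 → C
G(6): 6+17=23 → X

EBSCX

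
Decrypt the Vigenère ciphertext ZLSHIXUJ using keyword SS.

Repeat the key across the ciphertext: SSSSSSSS
Z(25)−S(18): 7 → H
L(11)−S(18): -7≡19 → T
S(18)−S(18): 0 → A
H(7)−S(18): -11≡15 → P
I(8)−S(18): -10≡16 → Q
X(23)−S(18): 5 → F
U(20)−S(18): 2 → C
J(9)−S(18): -9≡17 → R

HTAPQFCR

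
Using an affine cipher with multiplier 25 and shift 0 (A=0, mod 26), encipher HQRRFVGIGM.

TKJJVFUSUO

H(7): 25·7+0=175≡19 → T
Q(16): 25·16+0=400≡10 → K
R(17): 25·17+0=425≡9 → J
R(17): 25·17+0=425≡9 → J
F(5): 25·5+0=125≡21 → V
V(21): 25·21+0=525≡5 → F
G(6): 25·6+0=150≡20 → U
I(8): 25·8+0=200≡18 → S
G(6): 25·6+0=150≡20 → U
M(12): 25·12+0=300≡14 → O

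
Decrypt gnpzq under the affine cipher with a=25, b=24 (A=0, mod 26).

The inverse of 25 mod 26 is 25, since 25·25=625≡1. Apply D(y)=25·(y−24) mod 26:
g(6): 25·(6−24)=-450≡18 → s
n(13): 25·(13−24)=-275≡11 → l
p(15): 25·(15−24)=-225≡9 → j
z(25): 25·(25−24)=25 → z
q(16): 25·(16−24)=-200≡8 → i

sljzi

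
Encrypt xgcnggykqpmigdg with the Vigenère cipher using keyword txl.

Repeat the key across the message: txltxltxltxltxl
x(23)+t(19): 42≡16 → q
g(6)+x(23): 29≡3 → d
c(2)+l(11): 13 → n
n(13)+t(19): 32≡6 → g
g(6)+x(23): 29≡3 → d
g(6)+l(11): 17 → r
y(24)+t(19): 43≡17 → r
k(10)+x(23): 33≡7 → h
q(16)+l(11): 27≡1 → b
p(15)+t(19): 34≡8 → i
m(12)+x(23): 35≡9 → j
i(8)+l(11): 19 → t
g(6)+t(19): 25 → z
d(3)+x(23): 26≡0 → a
g(6)+l(11): 17 → r

qdngdrrhbijtzar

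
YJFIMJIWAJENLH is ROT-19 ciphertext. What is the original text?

FQMPTQPDHQLUSO

Y(24): 24−19=5 → F
J(9): 9−19=-10≡16 → Q
F(5): 5−19=-14≡12 → M
I(8): 8−19=-11≡15 → P
M(12): 12−19=-7≡19 → T
J(9): 9−19=-10≡16 → Q
I(8): 8−19=-11≡15 → P
W(22): 22−19=3 → D
A(0): 0−19=-19≡7 → H
J(9): 9−19=-10≡16 → Q
E(4): 4−19=-15≡11 → L
N(13): 13−19=-6≡20 → U
L(11): 11−19=-8≡18 → S
H(7): 7−19=-12≡14 → O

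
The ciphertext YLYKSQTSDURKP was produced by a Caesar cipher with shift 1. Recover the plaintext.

Y(24): 24−1=23 → X
L(11): 11−1=10 → K
Y(24): 24−1=23 → X
K(10): 10−1=9 → J
S(18): 18−1=17 → R
Q(16): 16−1=15 → P
T(19): 19−1=18 → S
S(18): 18−1=17 → R
D(3): 3−1=2 → C
U(20): 20−1=19 → T
R(17): 17−1=16 → Q
K(10): 10−1=9 → J
P(15): 15−1=14 → O

XKXJRPSRCTQJO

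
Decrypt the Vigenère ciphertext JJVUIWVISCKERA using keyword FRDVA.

Repeat the key across the ciphertext: FRDVAFRDVAFRDV
J(9)−F(5): 4 → E
J(9)−R(17): -8≡18 → S
V(21)−D(3): 18 → S
U(20)−V(21): -1≡25 → Z
I(8)−A(0): 8 → I
W(22)−F(5): 17 → R
V(21)−R(17): 4 → E
I(8)−D(3): 5 → F
S(18)−V(21): -3≡23 → X
C(2)−A(0): 2 → C
K(10)−F(5): 5 → F
E(4)−R(17): -13≡13 → N
R(17)−D(3): 14 → O
A(0)−V(21): -21≡5 → F

ESSZIREFXCFNOF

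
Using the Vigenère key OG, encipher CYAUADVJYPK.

Repeat the key across the message: OGOGOGOGOGO
C(2)+O(14): 16 → Q
Y(24)+G(6): 30≡4 → E
A(0)+O(14): 14 → O
U(20)+G(6): 26≡0 → A
A(0)+O(14): 14 → O
D(3)+G(6): 9 → J
V(21)+O(14): 35≡9 → J
J(9)+G(6): 15 → P
Y(24)+O(14): 38≡12 → M
P(15)+G(6): 21 → V
K(10)+O(14): 24 → Y

QEOAOJJPMVY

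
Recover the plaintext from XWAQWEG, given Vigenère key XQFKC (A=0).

Repeat the key across the ciphertext: XQFKCXQ
X(23)−X(23): 0 → A
W(22)−Q(16): 6 → G
A(0)−F(5): -5≡21 → V
Q(16)−K(10): 6 → G
W(22)−C(2): 20 → U
E(4)−X(23): -19≡7 → H
G(6)−Q(16): -10≡16 → Q

AGVGUHQ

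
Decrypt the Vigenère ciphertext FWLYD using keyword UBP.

Repeat the key across the ciphertext: UBPUB
F(5)−U(20): -15≡11 → L
W(22)−B(1): 21 → V
L(11)−P(15): -4≡22 → W
Y(24)−U(20): 4 → E
D(3)−B(1): 2 → C

LVWEC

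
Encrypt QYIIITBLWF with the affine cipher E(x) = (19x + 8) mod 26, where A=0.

AWEEEFBJKZ

Q(16): 19·16+8=312≡0 → A
Y(24): 19·24+8=464≡22 → W
I(8): 19·8+8=160≡4 → E
I(8): 19·8+8=160≡4 → E
I(8): 19·8+8=160≡4 → E
T(19): 19·19+8=369≡5 → F
B(1): 19·1+8=27≡1 → B
L(11): 19·11+8=217≡9 → J
W(22): 19·22+8=426≡10 → K
F(5): 19·5+8=103≡25 → Z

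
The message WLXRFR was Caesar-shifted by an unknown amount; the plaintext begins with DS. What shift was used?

From the crib: W(22)−D(3)=19, so the shift is 19.

19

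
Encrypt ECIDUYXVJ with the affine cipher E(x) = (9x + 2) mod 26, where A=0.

E(4): 9·4+2=38≡12 → M
C(2): 9·2+2=20 → U
I(8): 9·8+2=74≡22 → W
D(3): 9·3+2=29≡3 → D
U(20): 9·20+2=182≡0 → A
Y(24): 9·24+2=218≡10 → K
X(23): 9·23+2=209≡1 → B
V(21): 9·21+2=191≡9 → J
J(9): 9·9+2=83≡5 → F

MUWDAKBJF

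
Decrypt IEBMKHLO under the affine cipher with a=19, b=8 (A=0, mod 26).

AIBSWPHO

The inverse of 19 mod 26 is 11, since 19·11=209≡1. Apply D(y)=11·(y−8) mod 26:
I(8): 11·(8−8)=0 → A
E(4): 11·(4−8)=-44≡8 → I
B(1): 11·(1−8)=-77≡1 → B
M(12): 11·(12−8)=44≡18 → S
K(10): 11·(10−8)=22 → W
H(7): 11·(7−8)=-11≡15 → P
L(11): 11·(11−8)=33≡7 → H
O(14): 11·(14−8)=66≡14 → O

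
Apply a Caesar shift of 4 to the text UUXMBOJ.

U(20): 20+4=24 → Y
U(20): 20+4=24 → Y
X(23): 23+4=27≡1 → B
M(12): 12+4=16 → Q
B(1): 1+4=5 → F
O(14): 14+4=18 → S
J(9): 9+4=13 → N

YYBQFSN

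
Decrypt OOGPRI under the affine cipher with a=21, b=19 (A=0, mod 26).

The inverse of 21 mod 26 is 5, since 21·5=105≡1. Apply D(y)=5·(y−19) mod 26:
O(14): 5·(14−19)=-25≡1 → B
O(14): 5·(14−19)=-25≡1 → B
G(6): 5·(6−19)=-65≡13 → N
P(15): 5·(15−19)=-20≡6 → G
R(17): 5·(17−19)=-10≡16 → Q
I(8): 5·(8−19)=-55≡23 → X

BBNGQX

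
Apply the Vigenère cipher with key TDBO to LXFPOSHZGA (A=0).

EAGDHVINZD

Repeat the key across the message: TDBOTDBOTD
L(11)+T(19): 30≡4 → E
X(23)+D(3): 26≡0 → A
F(5)+B(1): 6 → G
P(15)+O(14): 29≡3 → D
O(14)+T(19): 33≡7 → H
S(18)+D(3): 21 → V
H(7)+B(1): 8 → I
Z(25)+O(14): 39≡13 → N
G(6)+T(19): 25 → Z
A(0)+D(3): 3 → D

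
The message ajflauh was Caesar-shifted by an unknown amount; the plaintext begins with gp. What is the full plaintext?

From the crib: a(0)−g(6)=-6≡20, so the shift is 20.
Subtract 20 from each ciphertext letter:
a(0): 0−20=-20≡6 → g
j(9): 9−20=-11≡15 → p
f(5): 5−20=-15≡11 → l
l(11): 11−20=-9≡17 → r
a(0): 0−20=-20≡6 → g
u(20): 20−20=0 → a
h(7): 7−20=-13≡13 → n

gplrgan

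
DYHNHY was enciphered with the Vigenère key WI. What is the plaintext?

HQLFLQ

Repeat the key across the ciphertext: WIWIWI
D(3)−W(22): -19≡7 → H
Y(24)−I(8): 16 → Q
H(7)−W(22): -15≡11 → L
N(13)−I(8): 5 → F
H(7)−W(22): -15≡11 → L
Y(24)−I(8): 16 → Q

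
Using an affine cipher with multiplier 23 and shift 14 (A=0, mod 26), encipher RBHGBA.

PLTWLO

R(17): 23·17+14=405≡15 → P
B(1): 23·1+14=37≡11 → L
H(7): 23·7+14=175≡19 → T
G(6): 23·6+14=152≡22 → W
B(1): 23·1+14=37≡11 → L
A(0): 23·0+14=14 → O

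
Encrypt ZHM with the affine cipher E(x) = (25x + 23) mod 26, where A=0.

Z(25): 25·25+23=648≡24 → Y
H(7): 25·7+23=198≡16 → Q
M(12): 25·12+23=323≡11 → L

YQL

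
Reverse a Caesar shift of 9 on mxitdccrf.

m(12): 12−9=3 → d
x(23): 23−9=14 → o
i(8): 8−9=-1≡25 → z
t(19): 19−9=10 → k
d(3): 3−9=-6≡20 → u
c(2): 2−9=-7≡19 → t
c(2): 2−9=-7≡19 → t
r(17): 17−9=8 → i
f(5): 5−9=-4≡22 → w

dozkuttiw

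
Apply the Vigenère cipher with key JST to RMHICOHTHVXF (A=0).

AEARUHQLAEPY

Repeat the key across the message: JSTJSTJSTJST
R(17)+J(9): 26≡0 → A
M(12)+S(18): 30≡4 → E
H(7)+T(19): 26≡0 → A
I(8)+J(9): 17 → R
C(2)+S(18): 20 → U
O(14)+T(19): 33≡7 → H
H(7)+J(9): 16 → Q
T(19)+S(18): 37≡11 → L
H(7)+T(19): 26≡0 → A
V(21)+J(9): 30≡4 → E
X(23)+S(18): 41≡15 → P
F(5)+T(19): 24 → Y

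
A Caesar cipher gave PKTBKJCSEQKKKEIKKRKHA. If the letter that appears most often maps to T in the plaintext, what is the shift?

The most frequent ciphertext letter is K (appears 8 times).
K is position 10; T is position 19.
Shift = -9≡17.

17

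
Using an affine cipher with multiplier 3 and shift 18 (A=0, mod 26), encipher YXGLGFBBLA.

Y(24): 3·24+18=90≡12 → M
X(23): 3·23+18=87≡9 → J
G(6): 3·6+18=36≡10 → K
L(11): 3·11+18=51≡25 → Z
G(6): 3·6+18=36≡10 → K
F(5): 3·5+18=33≡7 → H
B(1): 3·1+18=21 → V
B(1): 3·1+18=21 → V
L(11): 3·11+18=51≡25 → Z
A(0): 3·0+18=18 → S

MJKZKHVVZS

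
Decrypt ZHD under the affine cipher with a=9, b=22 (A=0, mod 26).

The inverse of 9 mod 26 is 3, since 9·3=27≡1. Apply D(y)=3·(y−22) mod 26:
Z(25): 3·(25−22)=9 → J
H(7): 3·(7−22)=-45≡7 → H
D(3): 3·(3−22)=-57≡21 → V

JHV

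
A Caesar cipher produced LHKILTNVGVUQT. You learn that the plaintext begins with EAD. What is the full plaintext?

From the crib: L(11)−E(4)=7, so the shift is 7.
Subtract 7 from each ciphertext letter:
L(11): 11−7=4 → E
H(7): 7−7=0 → A
K(10): 10−7=3 → D
I(8): 8−7=1 → B
L(11): 11−7=4 → E
T(19): 19−7=12 → M
N(13): 13−7=6 → G
V(21): 21−7=14 → O
G(6): 6−7=-1≡25 → Z
V(21): 21−7=14 → O
U(20): 20−7=13 → N
Q(16): 16−7=9 → J
T(19): 19−7=12 → M

EADBEMGOZONJM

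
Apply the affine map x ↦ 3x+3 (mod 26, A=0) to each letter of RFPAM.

R(17): 3·17+3=54≡2 → C
F(5): 3·5+3=18 → S
P(15): 3·15+3=48≡22 → W
A(0): 3·0+3=3 → D
M(12): 3·12+3=39≡13 → N

CSWDN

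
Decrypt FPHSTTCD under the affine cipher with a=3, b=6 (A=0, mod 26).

RDJENNQZ

The inverse of 3 mod 26 is 9, since 3·9=27≡1. Apply D(y)=9·(y−6) mod 26:
F(5): 9·(5−6)=-9≡17 → R
P(15): 9·(15−6)=81≡3 → D
H(7): 9·(7−6)=9 → J
S(18): 9·(18−6)=108≡4 → E
T(19): 9·(19−6)=117≡13 → N
T(19): 9·(19−6)=117≡13 → N
C(2): 9·(2−6)=-36≡16 → Q
D(3): 9·(3−6)=-27≡25 → Z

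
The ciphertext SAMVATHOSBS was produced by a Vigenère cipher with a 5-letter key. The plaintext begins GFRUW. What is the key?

Subtract each crib letter from the matching ciphertext letter (mod 26):
S(18)−G(6)=12 → M
A(0)−F(5)=-5≡21 → V
M(12)−R(17)=-5≡21 → V
V(21)−U(20)=1 → B
A(0)−W(22)=-22≡4 → E

MVVBE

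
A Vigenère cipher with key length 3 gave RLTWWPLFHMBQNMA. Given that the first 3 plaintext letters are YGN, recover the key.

Subtract each crib letter from the matching ciphertext letter (mod 26):
R(17)−Y(24)=-7≡19 → T
L(11)−G(6)=5 → F
T(19)−N(13)=6 → G

TFG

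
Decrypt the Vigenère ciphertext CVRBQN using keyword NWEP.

PZNMDR

Repeat the key across the ciphertext: NWEPNW
C(2)−N(13): -11≡15 → P
V(21)−W(22): -1≡25 → Z
R(17)−E(4): 13 → N
B(1)−P(15): -14≡12 → M
Q(16)−N(13): 3 → D
N(13)−W(22): -9≡17 → R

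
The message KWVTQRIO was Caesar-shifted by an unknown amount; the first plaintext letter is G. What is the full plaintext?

GSRPMNEK

From the crib: K(10)−G(6)=4, so the shift is 4.
Subtract 4 from each ciphertext letter:
K(10): 10−4=6 → G
W(22): 22−4=18 → S
V(21): 21−4=17 → R
T(19): 19−4=15 → P
Q(16): 16−4=12 → M
R(17): 17−4=13 → N
I(8): 8−4=4 → E
O(14): 14−4=10 → K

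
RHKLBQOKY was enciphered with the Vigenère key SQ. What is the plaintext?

Repeat the key across the ciphertext: SQSQSQSQS
R(17)−S(18): -1≡25 → Z
H(7)−Q(16): -9≡17 → R
K(10)−S(18): -8≡18 → S
L(11)−Q(16): -5≡21 → V
B(1)−S(18): -17≡9 → J
Q(16)−Q(16): 0 → A
O(14)−S(18): -4≡22 → W
K(10)−Q(16): -6≡20 → U
Y(24)−S(18): 6 → G

ZRSVJAWUG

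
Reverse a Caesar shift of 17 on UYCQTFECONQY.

U(20): 20−17=3 → D
Y(24): 24−17=7 → H
C(2): 2−17=-15≡11 → L
Q(16): 16−17=-1≡25 → Z
T(19): 19−17=2 → C
F(5): 5−17=-12≡14 → O
E(4): 4−17=-13≡13 → N
C(2): 2−17=-15≡11 → L
O(14): 14−17=-3≡23 → X
N(13): 13−17=-4≡22 → W
Q(16): 16−17=-1≡25 → Z
Y(24): 24−17=7 → H

DHLZCONLXWZH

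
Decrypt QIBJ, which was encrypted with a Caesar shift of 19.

Q(16): 16−19=-3≡23 → X
I(8): 8−19=-11≡15 → P
B(1): 1−19=-18≡8 → I
J(9): 9−19=-10≡16 → Q

XPIQ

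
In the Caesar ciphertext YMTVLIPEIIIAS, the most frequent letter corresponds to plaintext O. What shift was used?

20

The most frequent ciphertext letter is I (appears 4 times).
I is position 8; O is position 14.
Shift = -6≡20.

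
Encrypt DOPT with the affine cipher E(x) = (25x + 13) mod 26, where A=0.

KZYU

D(3): 25·3+13=88≡10 → K
O(14): 25·14+13=363≡25 → Z
P(15): 25·15+13=388≡24 → Y
T(19): 25·19+13=488≡20 → U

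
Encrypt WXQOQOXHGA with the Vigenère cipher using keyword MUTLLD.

Repeat the key across the message: MUTLLDMUTL
W(22)+M(12): 34≡8 → I
X(23)+U(20): 43≡17 → R
Q(16)+T(19): 35≡9 → J
O(14)+L(11): 25 → Z
Q(16)+L(11): 27≡1 → B
O(14)+D(3): 17 → R
X(23)+M(12): 35≡9 → J
H(7)+U(20): 27≡1 → B
G(6)+T(19): 25 → Z
A(0)+L(11): 11 → L

IRJZBRJBZL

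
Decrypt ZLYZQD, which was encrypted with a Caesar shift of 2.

Z(25): 25−2=23 → X
L(11): 11−2=9 → J
Y(24): 24−2=22 → W
Z(25): 25−2=23 → X
Q(16): 16−2=14 → O
D(3): 3−2=1 → B

XJWXOB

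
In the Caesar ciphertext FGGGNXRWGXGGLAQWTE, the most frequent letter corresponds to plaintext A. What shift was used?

6

The most frequent ciphertext letter is G (appears 6 times).
G is position 6; A is position 0.
Shift = 6.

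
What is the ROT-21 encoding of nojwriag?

n(13): 13+21=34≡8 → i
o(14): 14+21=35≡9 → j
j(9): 9+21=30≡4 → e
w(22): 22+21=43≡17 → r
r(17): 17+21=38≡12 → m
i(8): 8+21=29≡3 → d
a(0): 0+21=21 → v
g(6): 6+21=27≡1 → b

ijermdvb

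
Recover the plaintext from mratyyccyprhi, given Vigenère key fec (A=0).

hnyouwxywknfd

Repeat the key across the ciphertext: fecfecfecfecf
m(12)−f(5): 7 → h
r(17)−e(4): 13 → n
a(0)−c(2): -2≡24 → y
t(19)−f(5): 14 → o
y(24)−e(4): 20 → u
y(24)−c(2): 22 → w
c(2)−f(5): -3≡23 → x
c(2)−e(4): -2≡24 → y
y(24)−c(2): 22 → w
p(15)−f(5): 10 → k
r(17)−e(4): 13 → n
h(7)−c(2): 5 → f
i(8)−f(5): 3 → d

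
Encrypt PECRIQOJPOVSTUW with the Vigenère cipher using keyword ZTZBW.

Repeat the key across the message: ZTZBWZTZBWZTZBW
P(15)+Z(25): 40≡14 → O
E(4)+T(19): 23 → X
C(2)+Z(25): 27≡1 → B
R(17)+B(1): 18 → S
I(8)+W(22): 30≡4 → E
Q(16)+Z(25): 41≡15 → P
O(14)+T(19): 33≡7 → H
J(9)+Z(25): 34≡8 → I
P(15)+B(1): 16 → Q
O(14)+W(22): 36≡10 → K
V(21)+Z(25): 46≡20 → U
S(18)+T(19): 37≡11 → L
T(19)+Z(25): 44≡18 → S
U(20)+B(1): 21 → V
W(22)+W(22): 44≡18 → S

OXBSEPHIQKULSVS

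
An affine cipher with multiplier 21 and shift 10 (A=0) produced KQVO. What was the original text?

The inverse of 21 mod 26 is 5, since 21·5=105≡1. Apply D(y)=5·(y−10) mod 26:
K(10): 5·(10−10)=0 → A
Q(16): 5·(16−10)=30≡4 → E
V(21): 5·(21−10)=55≡3 → D
O(14): 5·(14−10)=20 → U

AEDU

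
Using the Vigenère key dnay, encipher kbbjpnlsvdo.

nobhsalqyqo

Repeat the key across the message: dnaydnaydna
k(10)+d(3): 13 → n
b(1)+n(13): 14 → o
b(1)+a(0): 1 → b
j(9)+y(24): 33≡7 → h
p(15)+d(3): 18 → s
n(13)+n(13): 26≡0 → a
l(11)+a(0): 11 → l
s(18)+y(24): 42≡16 → q
v(21)+d(3): 24 → y
d(3)+n(13): 16 → q
o(14)+a(0): 14 → o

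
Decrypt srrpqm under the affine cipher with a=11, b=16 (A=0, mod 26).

mtthac

The inverse of 11 mod 26 is 19, since 11·19=209≡1. Apply D(y)=19·(y−16) mod 26:
s(18): 19·(18−16)=38≡12 → m
r(17): 19·(17−16)=19 → t
r(17): 19·(17−16)=19 → t
p(15): 19·(15−16)=-19≡7 → h
q(16): 19·(16−16)=0 → a
m(12): 19·(12−16)=-76≡2 → c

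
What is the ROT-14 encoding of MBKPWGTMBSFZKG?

APYDKUHAPGTNYU

M(12): 12+14=26≡0 → A
B(1): 1+14=15 → P
K(10): 10+14=24 → Y
P(15): 15+14=29≡3 → D
W(22): 22+14=36≡10 → K
G(6): 6+14=20 → U
T(19): 19+14=33≡7 → H
M(12): 12+14=26≡0 → A
B(1): 1+14=15 → P
S(18): 18+14=32≡6 → G
F(5): 5+14=19 → T
Z(25): 25+14=39≡13 → N
K(10): 10+14=24 → Y
G(6): 6+14=20 → U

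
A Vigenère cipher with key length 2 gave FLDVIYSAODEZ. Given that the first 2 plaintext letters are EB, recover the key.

BK

Subtract each crib letter from the matching ciphertext letter (mod 26):
F(5)−E(4)=1 → B
L(11)−B(1)=10 → K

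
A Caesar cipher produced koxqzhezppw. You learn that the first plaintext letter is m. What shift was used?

24

From the crib: k(10)−m(12)=-2≡24, so the shift is 24.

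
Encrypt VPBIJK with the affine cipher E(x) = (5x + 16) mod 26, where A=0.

RNVEJO

V(21): 5·21+16=121≡17 → R
P(15): 5·15+16=91≡13 → N
B(1): 5·1+16=21 → V
I(8): 5·8+16=56≡4 → E
J(9): 5·9+16=61≡9 → J
K(10): 5·10+16=66≡14 → O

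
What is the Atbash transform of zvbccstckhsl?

aeyxxhgxpsho

z(25) → a(0)
v(21) → e(4)
b(1) → y(24)
c(2) → x(23)
c(2) → x(23)
s(18) → h(7)
t(19) → g(6)
c(2) → x(23)
k(10) → p(15)
h(7) → s(18)
s(18) → h(7)
l(11) → o(14)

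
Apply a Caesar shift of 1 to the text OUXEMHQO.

PVYFNIRP

O(14): 14+1=15 → P
U(20): 20+1=21 → V
X(23): 23+1=24 → Y
E(4): 4+1=5 → F
M(12): 12+1=13 → N
H(7): 7+1=8 → I
Q(16): 16+1=17 → R
O(14): 14+1=15 → P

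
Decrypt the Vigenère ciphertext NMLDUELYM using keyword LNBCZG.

CZKBVYALL

Repeat the key across the ciphertext: LNBCZGLNB
N(13)−L(11): 2 → C
M(12)−N(13): -1≡25 → Z
L(11)−B(1): 10 → K
D(3)−C(2): 1 → B
U(20)−Z(25): -5≡21 → V
E(4)−G(6): -2≡24 → Y
L(11)−L(11): 0 → A
Y(24)−N(13): 11 → L
M(12)−B(1): 11 → L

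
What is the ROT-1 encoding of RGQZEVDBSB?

SHRAFWECTC

R(17): 17+1=18 → S
G(6): 6+1=7 → H
Q(16): 16+1=17 → R
Z(25): 25+1=26≡0 → A
E(4): 4+1=5 → F
V(21): 21+1=22 → W
D(3): 3+1=4 → E
B(1): 1+1=2 → C
S(18): 18+1=19 → T
B(1): 1+1=2 → C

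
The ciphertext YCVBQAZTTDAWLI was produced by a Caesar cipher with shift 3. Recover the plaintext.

VZSYNXWQQAXTIF

Y(24): 24−3=21 → V
C(2): 2−3=-1≡25 → Z
V(21): 21−3=18 → S
B(1): 1−3=-2≡24 → Y
Q(16): 16−3=13 → N
A(0): 0−3=-3≡23 → X
Z(25): 25−3=22 → W
T(19): 19−3=16 → Q
T(19): 19−3=16 → Q
D(3): 3−3=0 → A
A(0): 0−3=-3≡23 → X
W(22): 22−3=19 → T
L(11): 11−3=8 → I
I(8): 8−3=5 → F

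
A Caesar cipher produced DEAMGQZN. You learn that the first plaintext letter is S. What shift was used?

From the crib: D(3)−S(18)=-15≡11, so the shift is 11.

11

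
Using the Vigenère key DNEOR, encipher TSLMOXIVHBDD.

WFPAFAVZVSGQ

Repeat the key across the message: DNEORDNEORDN
T(19)+D(3): 22 → W
S(18)+N(13): 31≡5 → F
L(11)+E(4): 15 → P
M(12)+O(14): 26≡0 → A
O(14)+R(17): 31≡5 → F
X(23)+D(3): 26≡0 → A
I(8)+N(13): 21 → V
V(21)+E(4): 25 → Z
H(7)+O(14): 21 → V
B(1)+R(17): 18 → S
D(3)+D(3): 6 → G
D(3)+N(13): 16 → Q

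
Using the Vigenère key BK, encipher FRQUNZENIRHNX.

Repeat the key across the message: BKBKBKBKBKBKB
F(5)+B(1): 6 → G
R(17)+K(10): 27≡1 → B
Q(16)+B(1): 17 → R
U(20)+K(10): 30≡4 → E
N(13)+B(1): 14 → O
Z(25)+K(10): 35≡9 → J
E(4)+B(1): 5 → F
N(13)+K(10): 23 → X
I(8)+B(1): 9 → J
R(17)+K(10): 27≡1 → B
H(7)+B(1): 8 → I
N(13)+K(10): 23 → X
X(23)+B(1): 24 → Y

GBREOJFXJBIXY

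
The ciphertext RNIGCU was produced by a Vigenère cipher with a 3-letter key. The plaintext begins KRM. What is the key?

HWW

Subtract each crib letter from the matching ciphertext letter (mod 26):
R(17)−K(10)=7 → H
N(13)−R(17)=-4≡22 → W
I(8)−M(12)=-4≡22 → W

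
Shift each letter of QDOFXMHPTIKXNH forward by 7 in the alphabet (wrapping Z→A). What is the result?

XKVMETOWAPREUO

Q(16): 16+7=23 → X
D(3): 3+7=10 → K
O(14): 14+7=21 → V
F(5): 5+7=12 → M
X(23): 23+7=30≡4 → E
M(12): 12+7=19 → T
H(7): 7+7=14 → O
P(15): 15+7=22 → W
T(19): 19+7=26≡0 → A
I(8): 8+7=15 → P
K(10): 10+7=17 → R
X(23): 23+7=30≡4 → E
N(13): 13+7=20 → U
H(7): 7+7=14 → O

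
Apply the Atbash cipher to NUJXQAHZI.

N(13) → M(12)
U(20) → F(5)
J(9) → Q(16)
X(23) → C(2)
Q(16) → J(9)
A(0) → Z(25)
H(7) → S(18)
Z(25) → A(0)
I(8) → R(17)

MFQCJZSAR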